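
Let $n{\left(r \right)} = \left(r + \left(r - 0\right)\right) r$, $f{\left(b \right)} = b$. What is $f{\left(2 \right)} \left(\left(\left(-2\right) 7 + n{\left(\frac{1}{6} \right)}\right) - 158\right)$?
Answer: $- \frac{3095}{9} \approx -343.89$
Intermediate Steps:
$n{\left(r \right)} = 2 r^{2}$ ($n{\left(r \right)} = \left(r + \left(r + 0\right)\right) r = \left(r + r\right) r = 2 r r = 2 r^{2}$)
$f{\left(2 \right)} \left(\left(\left(-2\right) 7 + n{\left(\frac{1}{6} \right)}\right) - 158\right) = 2 \left(\left(\left(-2\right) 7 + 2 \left(\frac{1}{6}\right)^{2}\right) - 158\right) = 2 \left(\left(-14 + \frac{2}{36}\right) - 158\right) = 2 \left(\left(-14 + 2 \cdot \frac{1}{36}\right) - 158\right) = 2 \left(\left(-14 + \frac{1}{18}\right) - 158\right) = 2 \left(- \frac{251}{18} - 158\right) = 2 \left(- \frac{3095}{18}\right) = - \frac{3095}{9}$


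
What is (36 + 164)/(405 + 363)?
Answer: 25/96 ≈ 0.26042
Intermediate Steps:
(36 + 164)/(405 + 363) = 200/768 = 200*(1/768) = 25/96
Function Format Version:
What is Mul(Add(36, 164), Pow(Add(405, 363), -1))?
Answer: Rational(25, 96) ≈ 0.26042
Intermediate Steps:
Mul(Add(36, 164), Pow(Add(405, 363), -1)) = Mul(200, Pow(768, -1)) = Mul(200, Rational(1, 768)) = Rational(25, 96)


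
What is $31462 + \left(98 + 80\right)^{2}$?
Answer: $63146$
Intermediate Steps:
$31462 + \left(98 + 80\right)^{2} = 31462 + 178^{2} = 31462 + 31684 = 63146$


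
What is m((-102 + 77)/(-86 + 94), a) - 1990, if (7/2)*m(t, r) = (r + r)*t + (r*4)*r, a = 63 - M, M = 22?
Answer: -1989/14 ≈ -142.07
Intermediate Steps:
a = 41 (a = 63 - 1*22 = 63 - 22 = 41)
m(t, r) = 8*r²/7 + 4*r*t/7 (m(t, r) = 2*((r + r)*t + (r*4)*r)/7 = 2*((2*r)*t + (4*r)*r)/7 = 2*(2*r*t + 4*r²)/7 = 2*(4*r² + 2*r*t)/7 = 8*r²/7 + 4*r*t/7)
m((-102 + 77)/(-86 + 94), a) - 1990 = (4/7)*41*((-102 + 77)/(-86 + 94) + 2*41) - 1990 = (4/7)*41*(-25/8 + 82) - 1990 = (4/7)*41*(631/8) - 1990 = 25871/14 - 1990 = -1989/14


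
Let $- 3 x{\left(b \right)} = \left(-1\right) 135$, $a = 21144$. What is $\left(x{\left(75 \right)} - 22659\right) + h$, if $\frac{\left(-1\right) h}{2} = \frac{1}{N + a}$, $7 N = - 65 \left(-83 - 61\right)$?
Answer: $- \frac{1779359983}{78684} \approx -22614.0$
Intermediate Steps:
$x{\left(b \right)} = 45$ ($x{\left(b \right)} = - \frac{\left(-1\right) 135}{3} = \left(- \frac{1}{3}\right) \left(-135\right) = 45$)
$N = \frac{9360}{7}$ ($N = \frac{\left(-65\right) \left(-83 - 61\right)}{7} = \frac{\left(-65\right) \left(-144\right)}{7} = \frac{1}{7} \cdot 9360 = \frac{9360}{7} \approx 1337.1$)
$h = - \frac{7}{78684}$ ($h = - \frac{2}{\frac{9360}{7} + 21144} = - \frac{2}{\frac{157368}{7}} = \left(-2\right) \frac{7}{157368} = - \frac{7}{78684} \approx -8.8963 \cdot 10^{-5}$)
$\left(x{\left(75 \right)} - 22659\right) + h = \left(45 - 22659\right) - \frac{7}{78684} = -22614 - \frac{7}{78684} = - \frac{1779359983}{78684}$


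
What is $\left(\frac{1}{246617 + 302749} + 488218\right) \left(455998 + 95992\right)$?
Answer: $\frac{74024721009915055}{274683} \approx 2.6949 \cdot 10^{11}$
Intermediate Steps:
$\left(\frac{1}{246617 + 302749} + 488218\right) \left(455998 + 95992\right) = \left(\frac{1}{549366} + 488218\right) 551990 = \frac{268210369789}{549366} \cdot 551990 = \frac{74024721009915055}{274683}$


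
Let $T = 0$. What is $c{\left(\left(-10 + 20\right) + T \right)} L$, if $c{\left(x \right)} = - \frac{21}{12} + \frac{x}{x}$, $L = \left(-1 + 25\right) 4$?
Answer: $-72$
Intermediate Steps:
$L = 96$ ($L = 24 \cdot 4 = 96$)
$c{\left(x \right)} = - \frac{3}{4}$ ($c{\left(x \right)} = \left(-21\right) \frac{1}{12} + 1 = - \frac{7}{4} + 1 = - \frac{3}{4}$)
$c{\left(\left(-10 + 20\right) + T \right)} L = \left(- \frac{3}{4}\right) 96 = -72$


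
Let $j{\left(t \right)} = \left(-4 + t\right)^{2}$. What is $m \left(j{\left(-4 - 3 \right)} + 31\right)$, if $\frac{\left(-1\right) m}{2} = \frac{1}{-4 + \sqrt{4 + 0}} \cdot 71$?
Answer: $10792$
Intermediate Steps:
$m = 71$ ($m = - 2 \frac{1}{-4 + \sqrt{4 + 0}} \cdot 71 = - 2 \frac{1}{-4 + \sqrt{4}} \cdot 71 = - 2 \frac{1}{-4 + 2} \cdot 71 = - 2 \frac{1}{-2} \cdot 71 = - 2 \left(\left(- \frac{1}{2}\right) 71\right) = \left(-2\right) \left(- \frac{71}{2}\right) = 71$)
$m \left(j{\left(-4 - 3 \right)} + 31\right) = 71 \left(\left(-4 - 7\right)^{2} + 31\right) = 71 \left(\left(-11\right)^{2} + 31\right) = 71 \left(121 + 31\right) = 71 \cdot 152 = 10792$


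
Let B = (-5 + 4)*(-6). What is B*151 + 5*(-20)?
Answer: 806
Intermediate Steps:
B = 6 (B = -1*(-6) = 6)
B*151 + 5*(-20) = 6*151 + 5*(-20) = 906 - 100 = 806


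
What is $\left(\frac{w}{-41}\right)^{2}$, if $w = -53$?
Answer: $\frac{2809}{1681} \approx 1.671$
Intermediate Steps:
$\left(\frac{w}{-41}\right)^{2} = \left(- \frac{53}{-41}\right)^{2} = \left(\left(-53\right) \left(- \frac{1}{41}\right)\right)^{2} = \left(\frac{53}{41}\right)^{2} = \frac{2809}{1681}$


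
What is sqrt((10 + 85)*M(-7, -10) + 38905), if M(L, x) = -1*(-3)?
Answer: sqrt(39190) ≈ 197.96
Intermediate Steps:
M(L, x) = 3
sqrt((10 + 85)*M(-7, -10) + 38905) = sqrt((10 + 85)*3 + 38905) = sqrt(95*3 + 38905) = sqrt(285 + 38905) = sqrt(39190)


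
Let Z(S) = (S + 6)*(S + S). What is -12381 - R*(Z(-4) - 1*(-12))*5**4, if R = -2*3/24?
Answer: -13006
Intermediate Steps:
Z(S) = 2*S*(6 + S) (Z(S) = (6 + S)*(2*S) = 2*S*(6 + S))
R = -1/4 (R = -6*1/24 = -1/4 ≈ -0.25000)
-12381 - R*(Z(-4) - 1*(-12))*5**4 = -12381 - (-(2*(-4)*(6 - 4) - 1*(-12))/4)*5**4 = -12381 - (-(2*(-4)*2 + 12)/4)*625 = -12381 - (-(-16 + 12)/4)*625 = -12381 - (-1/4*(-4))*625 = -12381 - 625 = -13006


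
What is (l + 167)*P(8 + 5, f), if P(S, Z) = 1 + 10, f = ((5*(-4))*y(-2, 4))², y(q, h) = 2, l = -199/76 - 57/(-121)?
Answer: 1515985/836 ≈ 1813.4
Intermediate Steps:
l = -19747/9196 (l = -199*1/76 - 57*(-1/121) = -199/76 + 57/121 = -19747/9196 ≈ -2.1473)
f = 1600 (f = ((5*(-4))*2)² = (-20*2)² = (-40)² = 1600)
P(S, Z) = 11
(l + 167)*P(8 + 5, f) = (-19747/9196 + 167)*11 = (1515985/9196)*11 = 1515985/836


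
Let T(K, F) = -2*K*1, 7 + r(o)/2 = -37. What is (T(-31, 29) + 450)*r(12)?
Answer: -45056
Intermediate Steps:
r(o) = -88 (r(o) = -14 + 2*(-37) = -14 - 74 = -88)
T(K, F) = -2*K
(T(-31, 29) + 450)*r(12) = (-2*(-31) + 450)*(-88) = (62 + 450)*(-88) = 512*(-88) = -45056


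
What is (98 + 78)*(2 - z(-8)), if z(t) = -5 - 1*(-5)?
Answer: 352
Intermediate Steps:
z(t) = 0 (z(t) = -5 + 5 = 0)
(98 + 78)*(2 - z(-8)) = (98 + 78)*(2 - 1*0) = 176*(2 + 0) = 176*2 = 352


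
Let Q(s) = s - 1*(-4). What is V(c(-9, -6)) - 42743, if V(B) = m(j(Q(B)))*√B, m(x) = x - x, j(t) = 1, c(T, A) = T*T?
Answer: -42743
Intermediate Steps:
c(T, A) = T²
Q(s) = 4 + s (Q(s) = s + 4 = 4 + s)
m(x) = 0
V(B) = 0 (V(B) = 0*√B = 0)
V(c(-9, -6)) - 42743 = 0 - 42743 = -42743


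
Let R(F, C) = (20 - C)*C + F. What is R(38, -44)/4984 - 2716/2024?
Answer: -1197451/630476 ≈ -1.8993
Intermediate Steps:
R(F, C) = F + C*(20 - C) (R(F, C) = C*(20 - C) + F = F + C*(20 - C))
R(38, -44)/4984 - 2716/2024 = (38 - 1*(-44)² + 20*(-44))/4984 - 2716/2024 = (38 - 1*1936 - 880)*(1/4984) - 2716*1/2024 = (38 - 1936 - 880)*(1/4984) - 679/506 = -2778*1/4984 - 679/506 = -1389/2492 - 679/506 = -1197451/630476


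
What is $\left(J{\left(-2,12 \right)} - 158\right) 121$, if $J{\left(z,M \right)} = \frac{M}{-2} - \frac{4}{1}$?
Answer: $-20328$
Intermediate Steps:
$J{\left(z,M \right)} = -4 - \frac{M}{2}$ ($J{\left(z,M \right)} = M \left(- \frac{1}{2}\right) - 4 = - \frac{M}{2} - 4 = -4 - \frac{M}{2}$)
$\left(J{\left(-2,12 \right)} - 158\right) 121 = \left(\left(-4 - 6\right) - 158\right) 121 = \left(-10 - 158\right) 121 = \left(-168\right) 121 = -20328$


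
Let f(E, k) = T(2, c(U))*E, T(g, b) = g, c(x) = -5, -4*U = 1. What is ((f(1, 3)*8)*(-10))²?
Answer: 25600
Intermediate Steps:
U = -¼ (U = -¼*1 = -¼ ≈ -0.25000)
f(E, k) = 2*E
((f(1, 3)*8)*(-10))² = (((2*1)*8)*(-10))² = ((2*8)*(-10))² = (16*(-10))² = (-160)² = 25600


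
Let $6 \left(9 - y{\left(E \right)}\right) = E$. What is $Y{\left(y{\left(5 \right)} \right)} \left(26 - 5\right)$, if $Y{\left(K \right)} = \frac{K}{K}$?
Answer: $21$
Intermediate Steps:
$y{\left(E \right)} = 9 - \frac{E}{6}$
$Y{\left(K \right)} = 1$
$Y{\left(y{\left(5 \right)} \right)} \left(26 - 5\right) = 1 \left(26 - 5\right) = 1 \cdot 21 = 21$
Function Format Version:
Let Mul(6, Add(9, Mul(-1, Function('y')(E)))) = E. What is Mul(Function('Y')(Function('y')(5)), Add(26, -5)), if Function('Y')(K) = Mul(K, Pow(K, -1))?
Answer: 21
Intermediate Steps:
Function('y')(E) = Add(9, Mul(Rational(-1, 6), E))
Function('Y')(K) = 1
Mul(Function('Y')(Function('y')(5)), Add(26, -5)) = Mul(1, Add(26, -5)) = Mul(1, 21) = 21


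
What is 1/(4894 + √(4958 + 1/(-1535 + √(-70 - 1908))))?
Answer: 1/(4894 + √(4958 - 1/(1535 - I*√1978))) ≈ 0.00020143 + 0.e-14*I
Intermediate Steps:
1/(4894 + √(4958 + 1/(-1535 + √(-70 - 1908)))) = 1/(4894 + √(4958 + 1/(-1535 + √(-1978)))) = 1/(4894 + √(4958 + 1/(-1535 + I*√1978)))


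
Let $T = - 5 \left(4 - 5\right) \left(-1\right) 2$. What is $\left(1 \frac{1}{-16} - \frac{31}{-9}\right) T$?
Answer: $- \frac{2435}{72} \approx -33.819$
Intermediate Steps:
$T = -10$ ($T = - 5 \left(\left(-1\right) \left(-1\right)\right) 2 = \left(-5\right) 1 \cdot 2 = \left(-5\right) 2 = -10$)
$\left(1 \frac{1}{-16} - \frac{31}{-9}\right) T = \left(1 \frac{1}{-16} - \frac{31}{-9}\right) \left(-10\right) = \left(1 \left(- \frac{1}{16}\right) - - \frac{31}{9}\right) \left(-10\right) = \left(- \frac{1}{16} + \frac{31}{9}\right) \left(-10\right) = \frac{487}{144} \left(-10\right) = - \frac{2435}{72}$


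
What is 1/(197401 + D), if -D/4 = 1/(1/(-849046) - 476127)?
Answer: 404253724843/79800089541129227 ≈ 5.0658e-6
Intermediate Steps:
D = 3396184/404253724843 (D = -4/(1/(-849046) - 476127) = -4/(-1/849046 - 476127) = -4/(-404253724843/849046) = -4*(-849046/404253724843) = 3396184/404253724843 ≈ 8.4011e-6)
1/(197401 + D) = 1/(197401 + 3396184/404253724843) = 1/(79800089541129227/404253724843) = 404253724843/79800089541129227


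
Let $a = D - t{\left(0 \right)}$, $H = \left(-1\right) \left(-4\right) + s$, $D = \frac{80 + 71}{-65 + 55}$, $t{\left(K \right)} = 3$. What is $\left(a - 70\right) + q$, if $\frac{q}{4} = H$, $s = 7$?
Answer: $- \frac{441}{10} \approx -44.1$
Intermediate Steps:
$D = - \frac{151}{10}$ ($D = \frac{151}{-10} = 151 \left(- \frac{1}{10}\right) = - \frac{151}{10} \approx -15.1$)
$H = 11$ ($H = \left(-1\right) \left(-4\right) + 7 = 4 + 7 = 11$)
$a = - \frac{181}{10}$ ($a = - \frac{151}{10} - 3 = - \frac{181}{10} \approx -18.1$)
$q = 44$ ($q = 4 \cdot 11 = 44$)
$\left(a - 70\right) + q = \left(- \frac{181}{10} - 70\right) + 44 = - \frac{881}{10} + 44 = - \frac{441}{10}$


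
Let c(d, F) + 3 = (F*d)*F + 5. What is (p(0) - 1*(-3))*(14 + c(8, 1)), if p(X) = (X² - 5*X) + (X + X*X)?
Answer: 72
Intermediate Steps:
p(X) = -4*X + 2*X² (p(X) = (X² - 5*X) + (X + X²) = -4*X + 2*X²)
c(d, F) = 2 + d*F² (c(d, F) = -3 + ((F*d)*F + 5) = -3 + (d*F² + 5) = -3 + (5 + d*F²) = 2 + d*F²)
(p(0) - 1*(-3))*(14 + c(8, 1)) = (2*0*(-2 + 0) - 1*(-3))*(14 + (2 + 8*1²)) = (2*0*(-2) + 3)*(14 + (2 + 8*1)) = (0 + 3)*(14 + (2 + 8)) = 3*(14 + 10) = 3*24 = 72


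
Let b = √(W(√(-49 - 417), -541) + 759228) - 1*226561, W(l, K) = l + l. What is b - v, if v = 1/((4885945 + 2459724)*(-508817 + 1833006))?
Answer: -2203771101104720402/9727054087441 + √(759228 + 2*I*√466) ≈ -2.2569e+5 + 0.024775*I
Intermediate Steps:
W(l, K) = 2*l
b = -226561 + √(759228 + 2*I*√466) (b = √(2*√(-49 - 417) + 759228) - 1*226561 = √(2*√(-466) + 759228) - 226561 = √(2*(I*√466) + 759228) - 226561 = √(2*I*√466 + 759228) - 226561 = √(759228 + 2*I*√466) - 226561 = -226561 + √(759228 + 2*I*√466) ≈ -2.2569e+5 + 0.024775*I)
v = 1/9727054087441 (v = 1/(7345669*1324189) = (1/7345669)*(1/1324189) = 1/9727054087441 ≈ 1.0281e-13)
b - v = (-226561 + √(759228 + 2*I*√466)) - 1*1/9727054087441 = (-226561 + √(759228 + 2*I*√466)) - 1/9727054087441 = -2203771101104720402/9727054087441 + √(759228 + 2*I*√466)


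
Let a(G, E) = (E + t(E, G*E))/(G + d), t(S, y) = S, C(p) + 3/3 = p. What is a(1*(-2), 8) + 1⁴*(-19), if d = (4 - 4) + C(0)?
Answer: -73/3 ≈ -24.333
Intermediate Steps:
C(p) = -1 + p
d = -1 (d = (4 - 4) + (-1 + 0) = 0 - 1 = -1)
a(G, E) = 2*E/(-1 + G) (a(G, E) = (E + E)/(G - 1) = (2*E)/(-1 + G) = 2*E/(-1 + G))
a(1*(-2), 8) + 1⁴*(-19) = 2*8/(-1 + 1*(-2)) + 1⁴*(-19) = 2*8/(-1 - 2) + 1*(-19) = 2*8/(-3) - 19 = 2*8*(-⅓) - 19 = -16/3 - 19 = -73/3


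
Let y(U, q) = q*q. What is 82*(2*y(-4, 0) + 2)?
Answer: 164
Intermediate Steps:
y(U, q) = q²
82*(2*y(-4, 0) + 2) = 82*(2*0² + 2) = 82*(2*0 + 2) = 82*(0 + 2) = 82*2 = 164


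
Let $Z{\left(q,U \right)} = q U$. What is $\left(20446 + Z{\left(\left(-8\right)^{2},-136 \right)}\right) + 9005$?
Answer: $20747$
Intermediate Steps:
$Z{\left(q,U \right)} = U q$
$\left(20446 + Z{\left(\left(-8\right)^{2},-136 \right)}\right) + 9005 = \left(20446 - 136 \left(-8\right)^{2}\right) + 9005 = \left(20446 - 8704\right) + 9005 = 11742 + 9005 = 20747$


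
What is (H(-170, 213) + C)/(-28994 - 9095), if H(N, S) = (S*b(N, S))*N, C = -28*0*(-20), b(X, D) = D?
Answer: 7712730/38089 ≈ 202.49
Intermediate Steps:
C = 0 (C = 0*(-20) = 0)
H(N, S) = N*S**2 (H(N, S) = (S*S)*N = S**2*N = N*S**2)
(H(-170, 213) + C)/(-28994 - 9095) = (-170*213**2 + 0)/(-28994 - 9095) = (-170*45369 + 0)/(-38089) = (-7712730 + 0)*(-1/38089) = -7712730*(-1/38089) = 7712730/38089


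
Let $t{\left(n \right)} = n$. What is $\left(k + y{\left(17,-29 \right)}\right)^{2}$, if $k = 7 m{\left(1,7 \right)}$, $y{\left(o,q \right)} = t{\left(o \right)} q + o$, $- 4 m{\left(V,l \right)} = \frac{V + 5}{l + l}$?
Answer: $\frac{3636649}{16} \approx 2.2729 \cdot 10^{5}$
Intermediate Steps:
$m{\left(V,l \right)} = - \frac{5 + V}{8 l}$ ($m{\left(V,l \right)} = - \frac{\left(V + 5\right) \frac{1}{l + l}}{4} = - \frac{\left(5 + V\right) \frac{1}{2 l}}{4} = - \frac{\frac{1}{2} \frac{1}{l} \left(5 + V\right)}{4} = - \frac{5 + V}{8 l}$)
$y{\left(o,q \right)} = o + o q$ ($y{\left(o,q \right)} = o q + o = o + o q$)
$k = - \frac{3}{4}$ ($k = 7 \frac{-5 - 1}{8 \cdot 7} = 7 \cdot \frac{1}{8} \cdot \frac{1}{7} \left(-5 - 1\right) = 7 \cdot \frac{1}{8} \cdot \frac{1}{7} \left(-6\right) = 7 \left(- \frac{3}{28}\right) = - \frac{3}{4} \approx -0.75$)
$\left(k + y{\left(17,-29 \right)}\right)^{2} = \left(- \frac{3}{4} + 17 \left(1 - 29\right)\right)^{2} = \left(- \frac{3}{4} + 17 \left(-28\right)\right)^{2} = \left(- \frac{3}{4} - 476\right)^{2} = \left(- \frac{1907}{4}\right)^{2} = \frac{3636649}{16}$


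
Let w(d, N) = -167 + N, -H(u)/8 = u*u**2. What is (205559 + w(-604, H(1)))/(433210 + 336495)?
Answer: 205384/769705 ≈ 0.26683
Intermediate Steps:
H(u) = -8*u**3 (H(u) = -8*u*u**2 = -8*u**3)
(205559 + w(-604, H(1)))/(433210 + 336495) = (205559 + (-167 - 8*1**3))/(433210 + 336495) = (205559 + (-167 - 8*1))/769705 = (205559 + (-167 - 8))*(1/769705) = (205559 - 175)*(1/769705) = 205384*(1/769705) = 205384/769705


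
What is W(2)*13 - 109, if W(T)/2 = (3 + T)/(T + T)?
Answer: -153/2 ≈ -76.500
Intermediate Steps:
W(T) = (3 + T)/T (W(T) = 2*((3 + T)/(T + T)) = 2*((3 + T)/((2*T))) = 2*((3 + T)*(1/(2*T))) = 2*((3 + T)/(2*T)) = (3 + T)/T)
W(2)*13 - 109 = ((3 + 2)/2)*13 - 109 = ((½)*5)*13 - 109 = (5/2)*13 - 109 = 65/2 - 109 = -153/2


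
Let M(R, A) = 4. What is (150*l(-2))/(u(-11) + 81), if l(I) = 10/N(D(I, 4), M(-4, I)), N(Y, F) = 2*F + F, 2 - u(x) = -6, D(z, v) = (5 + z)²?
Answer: 125/89 ≈ 1.4045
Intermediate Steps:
u(x) = 8 (u(x) = 2 - 1*(-6) = 2 + 6 = 8)
N(Y, F) = 3*F
l(I) = ⅚ (l(I) = 10/((3*4)) = 10/12 = 10*(1/12) = ⅚)
(150*l(-2))/(u(-11) + 81) = (150*(⅚))/(8 + 81) = 125/89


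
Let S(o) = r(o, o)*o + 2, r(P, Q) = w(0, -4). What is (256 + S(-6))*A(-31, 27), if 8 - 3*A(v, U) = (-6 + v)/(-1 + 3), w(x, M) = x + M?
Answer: 2491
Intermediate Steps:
w(x, M) = M + x
r(P, Q) = -4 (r(P, Q) = -4 + 0 = -4)
S(o) = 2 - 4*o (S(o) = -4*o + 2 = 2 - 4*o)
A(v, U) = 11/3 - v/6 (A(v, U) = 8/3 - (-6 + v)/(3*(-1 + 3)) = 8/3 - (-6 + v)/(3*2) = 8/3 - (-3 + v/2)/3 = 8/3 + (1 - v/6) = 11/3 - v/6)
(256 + S(-6))*A(-31, 27) = (256 + (2 - 4*(-6)))*(11/3 - 1/6*(-31)) = (256 + (2 + 24))*(11/3 + 31/6) = (256 + 26)*(53/6) = 282*(53/6) = 2491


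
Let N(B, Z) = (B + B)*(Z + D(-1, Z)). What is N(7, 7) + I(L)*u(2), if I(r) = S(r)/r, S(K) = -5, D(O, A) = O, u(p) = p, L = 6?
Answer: 247/3 ≈ 82.333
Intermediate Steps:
I(r) = -5/r
N(B, Z) = 2*B*(-1 + Z) (N(B, Z) = (B + B)*(Z - 1) = (2*B)*(-1 + Z) = 2*B*(-1 + Z))
N(7, 7) + I(L)*u(2) = 2*7*(-1 + 7) - 5/6*2 = 2*7*6 - 5*⅙*2 = 84 - ⅚*2 = 84 - 5/3 = 247/3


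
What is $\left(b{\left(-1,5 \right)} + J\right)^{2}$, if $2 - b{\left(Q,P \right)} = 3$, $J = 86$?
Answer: $7225$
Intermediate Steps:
$b{\left(Q,P \right)} = -1$ ($b{\left(Q,P \right)} = 2 - 3 = -1$)
$\left(b{\left(-1,5 \right)} + J\right)^{2} = \left(-1 + 86\right)^{2} = 85^{2} = 7225$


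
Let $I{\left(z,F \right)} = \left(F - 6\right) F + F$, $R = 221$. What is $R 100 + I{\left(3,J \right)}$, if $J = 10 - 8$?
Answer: $22094$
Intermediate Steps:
$J = 2$ ($J = 10 - 8 = 2$)
$I{\left(z,F \right)} = F + F \left(-6 + F\right)$ ($I{\left(z,F \right)} = \left(F - 6\right) F + F = \left(-6 + F\right) F + F = F \left(-6 + F\right) + F = F + F \left(-6 + F\right)$)
$R 100 + I{\left(3,J \right)} = 221 \cdot 100 + 2 \left(-5 + 2\right) = 22100 + 2 \left(-3\right) = 22100 - 6 = 22094$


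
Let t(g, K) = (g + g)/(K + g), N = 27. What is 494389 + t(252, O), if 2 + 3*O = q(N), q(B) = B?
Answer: 386119321/781 ≈ 4.9439e+5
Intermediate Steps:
O = 25/3 (O = -2/3 + (1/3)*27 = -2/3 + 9 = 25/3 ≈ 8.3333)
t(g, K) = 2*g/(K + g) (t(g, K) = (2*g)/(K + g) = 2*g/(K + g))
494389 + t(252, O) = 494389 + 2*252/(25/3 + 252) = 494389 + 2*252/(781/3) = 494389 + 2*252*(3/781) = 494389 + 1512/781 = 386119321/781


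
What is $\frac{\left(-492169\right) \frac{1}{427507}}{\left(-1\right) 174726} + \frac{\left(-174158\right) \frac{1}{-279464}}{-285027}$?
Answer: $\frac{2182883979278773}{495828391945422573108} \approx 4.4025 \cdot 10^{-6}$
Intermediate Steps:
$\frac{\left(-492169\right) \frac{1}{427507}}{\left(-1\right) 174726} + \frac{\left(-174158\right) \frac{1}{-279464}}{-285027} = \frac{\left(-492169\right) \frac{1}{427507}}{-174726} + \left(-174158\right) \left(- \frac{1}{279464}\right) \left(- \frac{1}{285027}\right) = \left(- \frac{492169}{427507}\right) \left(- \frac{1}{174726}\right) + \frac{87079}{139732} \left(- \frac{1}{285027}\right) = \frac{492169}{74696588082} - \frac{87079}{39827392764} = \frac{2182883979278773}{495828391945422573108}$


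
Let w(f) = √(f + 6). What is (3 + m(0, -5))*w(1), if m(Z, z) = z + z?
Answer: -7*√7 ≈ -18.520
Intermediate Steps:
w(f) = √(6 + f)
m(Z, z) = 2*z
(3 + m(0, -5))*w(1) = (3 + 2*(-5))*√(6 + 1) = (3 - 10)*√7 = -7*√7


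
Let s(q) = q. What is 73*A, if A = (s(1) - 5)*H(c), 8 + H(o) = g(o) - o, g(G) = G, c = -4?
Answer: 2336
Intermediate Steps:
H(o) = -8 (H(o) = -8 + (o - o) = -8 + 0 = -8)
A = 32 (A = (1 - 5)*(-8) = -4*(-8) = 32)
73*A = 73*32 = 2336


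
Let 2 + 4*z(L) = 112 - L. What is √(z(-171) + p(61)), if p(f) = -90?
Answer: I*√79/2 ≈ 4.4441*I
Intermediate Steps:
z(L) = 55/2 - L/4 (z(L) = -½ + (112 - L)/4 = -½ + (28 - L/4) = 55/2 - L/4)
√(z(-171) + p(61)) = √((55/2 - ¼*(-171)) - 90) = √((55/2 + 171/4) - 90) = √(281/4 - 90) = √(-79/4) = I*√79/2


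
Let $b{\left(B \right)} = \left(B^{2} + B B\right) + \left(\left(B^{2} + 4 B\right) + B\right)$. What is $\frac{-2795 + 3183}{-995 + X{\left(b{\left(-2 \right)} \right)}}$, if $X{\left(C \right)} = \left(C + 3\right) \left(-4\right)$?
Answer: $- \frac{388}{1015} \approx -0.38227$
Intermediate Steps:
$b{\left(B \right)} = 3 B^{2} + 5 B$ ($b{\left(B \right)} = \left(B^{2} + B^{2}\right) + \left(B^{2} + 5 B\right) = 2 B^{2} + \left(B^{2} + 5 B\right) = 3 B^{2} + 5 B$)
$X{\left(C \right)} = -12 - 4 C$ ($X{\left(C \right)} = \left(3 + C\right) \left(-4\right) = -12 - 4 C$)
$\frac{-2795 + 3183}{-995 + X{\left(b{\left(-2 \right)} \right)}} = \frac{-2795 + 3183}{-995 - \left(12 + 4 \left(- 2 \left(5 + 3 \left(-2\right)\right)\right)\right)} = \frac{388}{-995 - \left(12 + 4 \left(- 2 \left(5 - 6\right)\right)\right)} = \frac{388}{-995 - \left(12 + 4 \left(\left(-2\right) \left(-1\right)\right)\right)} = \frac{388}{-995 - 20} = \frac{388}{-1015} = 388 \left(- \frac{1}{1015}\right) = - \frac{388}{1015}$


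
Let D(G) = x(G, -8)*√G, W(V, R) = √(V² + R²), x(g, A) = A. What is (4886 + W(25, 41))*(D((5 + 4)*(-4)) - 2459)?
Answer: -(2459 + 48*I)*(4886 + √2306) ≈ -1.2133e+7 - 2.3683e+5*I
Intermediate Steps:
W(V, R) = √(R² + V²)
D(G) = -8*√G
(4886 + W(25, 41))*(D((5 + 4)*(-4)) - 2459) = (4886 + √(41² + 25²))*(-8*2*I*√(5 + 4) - 2459) = (4886 + √(1681 + 625))*(-8*6*I - 2459) = (4886 + √2306)*(-48*I - 2459) = (4886 + √2306)*(-2459 - 48*I) = (-2459 - 48*I)*(4886 + √2306)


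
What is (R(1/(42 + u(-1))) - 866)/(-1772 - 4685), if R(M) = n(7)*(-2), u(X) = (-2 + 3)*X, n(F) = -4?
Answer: 78/587 ≈ 0.13288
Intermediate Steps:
u(X) = X (u(X) = 1*X = X)
R(M) = 8 (R(M) = -4*(-2) = 8)
(R(1/(42 + u(-1))) - 866)/(-1772 - 4685) = (8 - 866)/(-1772 - 4685) = -858/(-6457) = -858*(-1/6457) = 78/587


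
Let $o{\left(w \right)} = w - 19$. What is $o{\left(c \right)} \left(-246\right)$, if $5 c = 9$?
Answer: $\frac{21156}{5} \approx 4231.2$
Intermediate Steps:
$c = \frac{9}{5}$ ($c = \frac{1}{5} \cdot 9 = \frac{9}{5} \approx 1.8$)
$o{\left(w \right)} = -19 + w$
$o{\left(c \right)} \left(-246\right) = \left(-19 + \frac{9}{5}\right) \left(-246\right) = \left(- \frac{86}{5}\right) \left(-246\right) = \frac{21156}{5}$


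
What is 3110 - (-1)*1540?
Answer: 4650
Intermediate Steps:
3110 - (-1)*1540 = 3110 - 1*(-1540) = 3110 + 1540 = 4650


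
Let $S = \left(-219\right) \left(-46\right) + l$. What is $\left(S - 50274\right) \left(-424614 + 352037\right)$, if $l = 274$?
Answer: $2897709302$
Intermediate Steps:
$S = 10348$ ($S = \left(-219\right) \left(-46\right) + 274 = 10074 + 274 = 10348$)
$\left(S - 50274\right) \left(-424614 + 352037\right) = \left(10348 - 50274\right) \left(-424614 + 352037\right) = \left(-39926\right) \left(-72577\right) = 2897709302$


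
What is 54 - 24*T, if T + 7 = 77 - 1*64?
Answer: -90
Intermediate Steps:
T = 6 (T = -7 + (77 - 1*64) = -7 + (77 - 64) = -7 + 13 = 6)
54 - 24*T = 54 - 24*6 = 54 - 144 = -90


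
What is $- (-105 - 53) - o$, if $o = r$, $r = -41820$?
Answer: $41978$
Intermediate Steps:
$o = -41820$
$- (-105 - 53) - o = - (-105 - 53) - -41820 = \left(-1\right) \left(-158\right) + 41820 = 158 + 41820 = 41978$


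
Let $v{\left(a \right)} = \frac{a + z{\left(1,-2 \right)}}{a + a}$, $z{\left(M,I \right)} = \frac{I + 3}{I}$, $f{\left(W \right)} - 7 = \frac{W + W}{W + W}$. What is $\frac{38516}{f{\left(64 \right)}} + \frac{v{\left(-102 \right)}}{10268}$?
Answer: $\frac{20169596893}{4189344} \approx 4814.5$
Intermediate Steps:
$f{\left(W \right)} = 8$ ($f{\left(W \right)} = 7 + \frac{W + W}{W + W} = 7 + \frac{2 W}{2 W} = 7 + 2 W \frac{1}{2 W} = 7 + 1 = 8$)
$z{\left(M,I \right)} = \frac{3 + I}{I}$
$v{\left(a \right)} = \frac{- \frac{1}{2} + a}{2 a}$ ($v{\left(a \right)} = \frac{a + \frac{3 - 2}{-2}}{a + a} = \frac{a - \frac{1}{2}}{2 a} = \left(a - \frac{1}{2}\right) \frac{1}{2 a} = \left(- \frac{1}{2} + a\right) \frac{1}{2 a} = \frac{- \frac{1}{2} + a}{2 a}$)
$\frac{38516}{f{\left(64 \right)}} + \frac{v{\left(-102 \right)}}{10268} = \frac{38516}{8} + \frac{\frac{1}{4} \frac{1}{-102} \left(-1 + 2 \left(-102\right)\right)}{10268} = 38516 \cdot \frac{1}{8} + \frac{1}{4} \left(- \frac{1}{102}\right) \left(-1 - 204\right) \frac{1}{10268} = \frac{9629}{2} + \frac{1}{4} \left(- \frac{1}{102}\right) \left(-205\right) \frac{1}{10268} = \frac{9629}{2} + \frac{205}{408} \cdot \frac{1}{10268} = \frac{9629}{2} + \frac{205}{4189344} = \frac{20169596893}{4189344}$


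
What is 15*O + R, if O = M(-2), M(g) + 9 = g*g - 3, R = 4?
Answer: -116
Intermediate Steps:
M(g) = -12 + g² (M(g) = -9 + (g*g - 3) = -9 + (g² - 3) = -9 + (-3 + g²) = -12 + g²)
O = -8 (O = -12 + (-2)² = -12 + 4 = -8)
15*O + R = 15*(-8) + 4 = -120 + 4 = -116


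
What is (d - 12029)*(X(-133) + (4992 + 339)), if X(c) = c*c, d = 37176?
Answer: 578883940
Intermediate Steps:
X(c) = c²
(d - 12029)*(X(-133) + (4992 + 339)) = (37176 - 12029)*((-133)² + (4992 + 339)) = 25147*(17689 + 5331) = 25147*23020 = 578883940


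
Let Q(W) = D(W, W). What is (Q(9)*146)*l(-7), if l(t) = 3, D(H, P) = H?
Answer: 3942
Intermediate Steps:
Q(W) = W
(Q(9)*146)*l(-7) = (9*146)*3 = 1314*3 = 3942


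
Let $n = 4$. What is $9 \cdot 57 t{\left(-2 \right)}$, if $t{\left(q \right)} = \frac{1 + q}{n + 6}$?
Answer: $- \frac{513}{10} \approx -51.3$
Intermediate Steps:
$t{\left(q \right)} = \frac{1}{10} + \frac{q}{10}$ ($t{\left(q \right)} = \frac{1 + q}{4 + 6} = \frac{1 + q}{10} = \left(1 + q\right) \frac{1}{10} = \frac{1}{10} + \frac{q}{10}$)
$9 \cdot 57 t{\left(-2 \right)} = 9 \cdot 57 \left(\frac{1}{10} + \frac{1}{10} \left(-2\right)\right) = 513 \left(\frac{1}{10} - \frac{1}{5}\right) = 513 \left(- \frac{1}{10}\right) = - \frac{513}{10}$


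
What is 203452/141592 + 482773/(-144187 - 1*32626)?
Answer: -8095959035/6258826574 ≈ -1.2935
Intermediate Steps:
203452/141592 + 482773/(-144187 - 1*32626) = 203452*(1/141592) + 482773/(-144187 - 32626) = 50863/35398 + 482773/(-176813) = 50863/35398 + 482773*(-1/176813) = 50863/35398 - 482773/176813 = -8095959035/6258826574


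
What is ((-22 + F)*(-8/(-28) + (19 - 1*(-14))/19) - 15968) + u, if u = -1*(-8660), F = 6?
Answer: -976268/133 ≈ -7340.4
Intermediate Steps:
u = 8660
((-22 + F)*(-8/(-28) + (19 - 1*(-14))/19) - 15968) + u = ((-22 + 6)*(-8/(-28) + (19 - 1*(-14))/19) - 15968) + 8660 = (-16*(-8*(-1/28) + (19 + 14)*(1/19)) - 15968) + 8660 = (-16*(2/7 + 33*(1/19)) - 15968) + 8660 = (-16*(2/7 + 33/19) - 15968) + 8660 = (-16*269/133 - 15968) + 8660 = (-4304/133 - 15968) + 8660 = -2128048/133 + 8660 = -976268/133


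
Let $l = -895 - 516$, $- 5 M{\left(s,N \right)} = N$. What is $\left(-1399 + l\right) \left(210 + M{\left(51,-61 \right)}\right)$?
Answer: $-624382$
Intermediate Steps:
$M{\left(s,N \right)} = - \frac{N}{5}$
$l = -1411$
$\left(-1399 + l\right) \left(210 + M{\left(51,-61 \right)}\right) = \left(-1399 - 1411\right) \left(210 - - \frac{61}{5}\right) = - 2810 \left(210 + \frac{61}{5}\right) = \left(-2810\right) \frac{1111}{5} = -624382$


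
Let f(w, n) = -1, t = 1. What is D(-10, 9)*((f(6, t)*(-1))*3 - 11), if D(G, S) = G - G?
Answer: 0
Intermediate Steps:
D(G, S) = 0
D(-10, 9)*((f(6, t)*(-1))*3 - 11) = 0*(-1*(-1)*3 - 11) = 0*(1*3 - 11) = 0*(3 - 11) = 0*(-8) = 0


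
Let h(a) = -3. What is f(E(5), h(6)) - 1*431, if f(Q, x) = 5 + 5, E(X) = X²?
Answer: -421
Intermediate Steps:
f(Q, x) = 10
f(E(5), h(6)) - 1*431 = 10 - 1*431 = 10 - 431 = -421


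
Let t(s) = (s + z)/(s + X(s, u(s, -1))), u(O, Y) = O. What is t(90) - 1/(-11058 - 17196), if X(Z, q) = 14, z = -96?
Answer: -42355/734604 ≈ -0.057657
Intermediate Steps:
t(s) = (-96 + s)/(14 + s) (t(s) = (s - 96)/(s + 14) = (-96 + s)/(14 + s))
t(90) - 1/(-11058 - 17196) = (-96 + 90)/(14 + 90) - 1/(-11058 - 17196) = -6/104 - 1/(-28254) = (1/104)*(-6) - 1*(-1/28254) = -3/52 + 1/28254 = -42355/734604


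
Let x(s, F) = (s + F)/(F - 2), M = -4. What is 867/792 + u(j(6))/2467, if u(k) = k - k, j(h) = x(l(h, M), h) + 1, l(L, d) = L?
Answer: 289/264 ≈ 1.0947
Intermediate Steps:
x(s, F) = (F + s)/(-2 + F)
j(h) = 1 + 2*h/(-2 + h) (j(h) = (h + h)/(-2 + h) + 1 = (2*h)/(-2 + h) + 1 = 2*h/(-2 + h) + 1 = 1 + 2*h/(-2 + h))
u(k) = 0
867/792 + u(j(6))/2467 = 867/792 + 0/2467 = 867*(1/792) + 0*(1/2467) = 289/264 + 0 = 289/264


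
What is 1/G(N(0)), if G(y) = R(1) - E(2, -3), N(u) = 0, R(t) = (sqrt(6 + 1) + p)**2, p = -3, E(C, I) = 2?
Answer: -1/4 - 3*sqrt(7)/28 ≈ -0.53347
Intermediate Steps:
R(t) = (-3 + sqrt(7))**2 (R(t) = (sqrt(6 + 1) - 3)**2 = (sqrt(7) - 3)**2 = (-3 + sqrt(7))**2)
G(y) = -2 + (3 - sqrt(7))**2 (G(y) = (3 - sqrt(7))**2 - 1*2 = (3 - sqrt(7))**2 - 2 = -2 + (3 - sqrt(7))**2)
1/G(N(0)) = 1/(14 - 6*sqrt(7))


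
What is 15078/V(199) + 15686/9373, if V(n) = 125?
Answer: 143286844/1171625 ≈ 122.30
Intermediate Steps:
15078/V(199) + 15686/9373 = 15078/125 + 15686/9373 = 143286844/1171625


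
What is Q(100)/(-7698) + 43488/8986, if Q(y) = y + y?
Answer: 83243356/17293557 ≈ 4.8135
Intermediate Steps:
Q(y) = 2*y
Q(100)/(-7698) + 43488/8986 = (2*100)/(-7698) + 43488/8986 = 200*(-1/7698) + 43488*(1/8986) = -100/3849 + 21744/4493 = 83243356/17293557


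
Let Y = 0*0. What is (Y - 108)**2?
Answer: 11664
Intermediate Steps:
Y = 0
(Y - 108)**2 = (0 - 108)**2 = (-108)**2 = 11664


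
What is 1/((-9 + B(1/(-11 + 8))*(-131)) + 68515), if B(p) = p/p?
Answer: 1/68375 ≈ 1.4625e-5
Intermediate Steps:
B(p) = 1
1/((-9 + B(1/(-11 + 8))*(-131)) + 68515) = 1/((-9 + 1*(-131)) + 68515) = 1/((-9 - 131) + 68515) = 1/(-140 + 68515) = 1/68375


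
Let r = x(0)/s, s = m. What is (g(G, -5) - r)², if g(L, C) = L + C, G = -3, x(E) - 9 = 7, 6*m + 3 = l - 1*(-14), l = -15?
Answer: 256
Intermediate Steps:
m = -⅔ (m = -½ + (-15 - 1*(-14))/6 = -½ + (-15 + 14)/6 = -½ + (⅙)*(-1) = -½ - ⅙ = -⅔ ≈ -0.66667)
x(E) = 16 (x(E) = 9 + 7 = 16)
s = -⅔ ≈ -0.66667
r = -24 (r = 16/(-⅔) = 16*(-3/2) = -24)
g(L, C) = C + L
(g(G, -5) - r)² = ((-5 - 3) - 1*(-24))² = (-8 + 24)² = 16² = 256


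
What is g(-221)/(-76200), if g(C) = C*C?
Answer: -48841/76200 ≈ -0.64096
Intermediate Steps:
g(C) = C**2
g(-221)/(-76200) = (-221)**2/(-76200) = 48841*(-1/76200) = -48841/76200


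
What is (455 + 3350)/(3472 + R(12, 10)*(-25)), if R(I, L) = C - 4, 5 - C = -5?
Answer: 3805/3322 ≈ 1.1454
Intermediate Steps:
C = 10 (C = 5 - 1*(-5) = 5 + 5 = 10)
R(I, L) = 6 (R(I, L) = 10 - 4 = 6)
(455 + 3350)/(3472 + R(12, 10)*(-25)) = (455 + 3350)/(3472 + 6*(-25)) = 3805/(3472 - 150) = 3805/3322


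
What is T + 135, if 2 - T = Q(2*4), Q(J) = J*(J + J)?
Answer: 9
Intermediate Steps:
Q(J) = 2*J² (Q(J) = J*(2*J) = 2*J²)
T = -126 (T = 2 - 2*(2*4)² = 2 - 2*8² = 2 - 2*64 = 2 - 1*128 = 2 - 128 = -126)
T + 135 = -126 + 135 = 9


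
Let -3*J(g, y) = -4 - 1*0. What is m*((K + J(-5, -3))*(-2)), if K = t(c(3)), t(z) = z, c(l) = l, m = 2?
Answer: -52/3 ≈ -17.333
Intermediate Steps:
K = 3
J(g, y) = 4/3 (J(g, y) = -(-4 - 1*0)/3 = -(-4 + 0)/3 = -⅓*(-4) = 4/3)
m*((K + J(-5, -3))*(-2)) = 2*((3 + 4/3)*(-2)) = 2*((13/3)*(-2)) = 2*(-26/3) = -52/3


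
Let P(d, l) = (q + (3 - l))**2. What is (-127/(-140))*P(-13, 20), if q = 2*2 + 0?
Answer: 21463/140 ≈ 153.31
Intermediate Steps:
q = 4 (q = 4 + 0 = 4)
P(d, l) = (7 - l)**2 (P(d, l) = (4 + (3 - l))**2 = (7 - l)**2)
(-127/(-140))*P(-13, 20) = (-127/(-140))*(7 - 1*20)**2 = (-127*(-1/140))*(7 - 20)**2 = (127/140)*(-13)**2 = (127/140)*169 = 21463/140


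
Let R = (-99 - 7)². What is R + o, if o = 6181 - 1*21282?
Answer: -3865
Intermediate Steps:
R = 11236 (R = (-106)² = 11236)
o = -15101 (o = 6181 - 21282 = -15101)
R + o = 11236 - 15101 = -3865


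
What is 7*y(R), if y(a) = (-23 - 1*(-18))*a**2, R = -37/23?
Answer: -47915/529 ≈ -90.577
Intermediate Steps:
R = -37/23 (R = -37*1/23 = -37/23 ≈ -1.6087)
y(a) = -5*a**2 (y(a) = (-23 + 18)*a**2 = -5*a**2)
7*y(R) = 7*(-5*(-37/23)**2) = 7*(-5*1369/529) = 7*(-6845/529) = -47915/529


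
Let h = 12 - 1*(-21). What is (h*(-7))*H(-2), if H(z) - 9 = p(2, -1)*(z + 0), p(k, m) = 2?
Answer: -1155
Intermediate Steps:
h = 33 (h = 12 + 21 = 33)
H(z) = 9 + 2*z (H(z) = 9 + 2*(z + 0) = 9 + 2*z)
(h*(-7))*H(-2) = (33*(-7))*(9 + 2*(-2)) = -231*(9 - 4) = -231*5 = -1155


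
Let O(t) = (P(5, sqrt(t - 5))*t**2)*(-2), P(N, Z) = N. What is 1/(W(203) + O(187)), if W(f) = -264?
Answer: -1/349954 ≈ -2.8575e-6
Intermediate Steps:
O(t) = -10*t**2 (O(t) = (5*t**2)*(-2) = -10*t**2)
1/(W(203) + O(187)) = 1/(-264 - 10*187**2) = 1/(-264 - 10*34969) = 1/(-264 - 349690) = 1/(-349954) = -1/349954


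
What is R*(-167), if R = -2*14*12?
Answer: 56112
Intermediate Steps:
R = -336 (R = -28*12 = -336)
R*(-167) = -336*(-167) = 56112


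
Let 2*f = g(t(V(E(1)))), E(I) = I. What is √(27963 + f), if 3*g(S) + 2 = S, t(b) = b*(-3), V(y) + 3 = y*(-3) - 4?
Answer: √251709/3 ≈ 167.24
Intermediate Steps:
V(y) = -7 - 3*y (V(y) = -3 + (y*(-3) - 4) = -3 + (-3*y - 4) = -3 + (-4 - 3*y) = -7 - 3*y)
t(b) = -3*b
g(S) = -⅔ + S/3
f = 14/3 (f = (-⅔ + (-3*(-7 - 3*1))/3)/2 = (-⅔ + (-3*(-7 - 3))/3)/2 = (-⅔ + (-3*(-10))/3)/2 = (-⅔ + (⅓)*30)/2 = (-⅔ + 10)/2 = (½)*(28/3) = 14/3 ≈ 4.6667)
√(27963 + f) = √(27963 + 14/3) = √(83903/3) = √251709/3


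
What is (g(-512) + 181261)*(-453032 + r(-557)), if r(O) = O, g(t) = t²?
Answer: -201123630545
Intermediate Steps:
(g(-512) + 181261)*(-453032 + r(-557)) = ((-512)² + 181261)*(-453032 - 557) = (262144 + 181261)*(-453589) = 443405*(-453589) = -201123630545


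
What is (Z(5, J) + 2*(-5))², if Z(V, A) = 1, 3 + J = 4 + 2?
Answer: 81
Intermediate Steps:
J = 3 (J = -3 + (4 + 2) = -3 + 6 = 3)
(Z(5, J) + 2*(-5))² = (1 + 2*(-5))² = (1 - 10)² = (-9)² = 81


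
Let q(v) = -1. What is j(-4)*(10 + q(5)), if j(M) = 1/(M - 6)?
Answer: -9/10 ≈ -0.90000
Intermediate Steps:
j(M) = 1/(-6 + M)
j(-4)*(10 + q(5)) = (10 - 1)/(-6 - 4) = 9/(-10) = -1/10*9 = -9/10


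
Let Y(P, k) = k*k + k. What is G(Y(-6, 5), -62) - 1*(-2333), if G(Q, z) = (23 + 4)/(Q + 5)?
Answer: 81682/35 ≈ 2333.8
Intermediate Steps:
Y(P, k) = k + k² (Y(P, k) = k² + k = k + k²)
G(Q, z) = 27/(5 + Q)
G(Y(-6, 5), -62) - 1*(-2333) = 27/(5 + 5*(1 + 5)) - 1*(-2333) = 27/(5 + 5*6) + 2333 = 27/(5 + 30) + 2333 = 27/35 + 2333 = 81682/35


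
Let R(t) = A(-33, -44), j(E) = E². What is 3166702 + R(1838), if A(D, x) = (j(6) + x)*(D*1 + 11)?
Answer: 3166878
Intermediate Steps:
A(D, x) = (11 + D)*(36 + x) (A(D, x) = (6² + x)*(D*1 + 11) = (36 + x)*(D + 11) = (36 + x)*(11 + D) = (11 + D)*(36 + x))
R(t) = 176 (R(t) = 396 + 11*(-44) + 36*(-33) - 33*(-44) = 396 - 484 - 1188 + 1452 = 176)
3166702 + R(1838) = 3166702 + 176 = 3166878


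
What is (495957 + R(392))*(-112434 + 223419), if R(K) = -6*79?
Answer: 54991180755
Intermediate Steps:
R(K) = -474
(495957 + R(392))*(-112434 + 223419) = (495957 - 474)*(-112434 + 223419) = 495483*110985 = 54991180755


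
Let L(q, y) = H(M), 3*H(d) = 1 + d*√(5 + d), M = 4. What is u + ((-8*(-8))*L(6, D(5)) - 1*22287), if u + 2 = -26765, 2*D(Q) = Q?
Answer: -146330/3 ≈ -48777.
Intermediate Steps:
D(Q) = Q/2
H(d) = ⅓ + d*√(5 + d)/3 (H(d) = (1 + d*√(5 + d))/3 = ⅓ + d*√(5 + d)/3)
L(q, y) = 13/3 (L(q, y) = ⅓ + (⅓)*4*√(5 + 4) = ⅓ + (⅓)*4*√9 = ⅓ + (⅓)*4*3 = ⅓ + 4 = 13/3)
u = -26767 (u = -2 - 26765 = -26767)
u + ((-8*(-8))*L(6, D(5)) - 1*22287) = -26767 + (-8*(-8)*(13/3) - 1*22287) = -26767 + (64*(13/3) - 22287) = -26767 + (832/3 - 22287) = -26767 - 66029/3 = -146330/3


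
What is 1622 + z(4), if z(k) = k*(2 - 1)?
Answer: 1626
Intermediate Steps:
z(k) = k (z(k) = k*1 = k)
1622 + z(4) = 1622 + 4 = 1626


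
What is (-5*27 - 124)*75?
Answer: -19425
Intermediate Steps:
(-5*27 - 124)*75 = (-135 - 124)*75 = -259*75 = -19425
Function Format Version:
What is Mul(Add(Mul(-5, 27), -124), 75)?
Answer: -19425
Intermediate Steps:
Mul(Add(Mul(-5, 27), -124), 75) = Mul(Add(-135, -124), 75) = Mul(-259, 75) = -19425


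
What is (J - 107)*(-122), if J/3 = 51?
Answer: -5612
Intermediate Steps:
J = 153 (J = 3*51 = 153)
(J - 107)*(-122) = (153 - 107)*(-122) = 46*(-122) = -5612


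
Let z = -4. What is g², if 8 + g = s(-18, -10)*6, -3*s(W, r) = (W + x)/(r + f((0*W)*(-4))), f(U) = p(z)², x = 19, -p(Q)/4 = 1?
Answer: 625/9 ≈ 69.444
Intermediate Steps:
p(Q) = -4 (p(Q) = -4*1 = -4)
f(U) = 16 (f(U) = (-4)² = 16)
s(W, r) = -(19 + W)/(3*(16 + r)) (s(W, r) = -(W + 19)/(3*(r + 16)) = -(19 + W)/(3*(16 + r)))
g = -25/3 (g = -8 + ((-19 - 1*(-18))/(3*(16 - 10)))*6 = -8 + ((⅓)*(-19 + 18)/6)*6 = -8 + ((⅓)*(⅙)*(-1))*6 = -8 - 1/18*6 = -8 - ⅓ = -25/3 ≈ -8.3333)
g² = (-25/3)² = 625/9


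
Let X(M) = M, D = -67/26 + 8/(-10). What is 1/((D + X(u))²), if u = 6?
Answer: 16900/116281 ≈ 0.14534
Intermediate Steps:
D = -439/130 (D = -67*1/26 + 8*(-⅒) = -67/26 - ⅘ = -439/130 ≈ -3.3769)
1/((D + X(u))²) = 1/((-439/130 + 6)²) = 1/((341/130)²) = 1/(116281/16900) = 16900/116281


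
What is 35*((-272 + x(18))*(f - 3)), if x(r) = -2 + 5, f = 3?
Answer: 0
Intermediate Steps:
x(r) = 3
35*((-272 + x(18))*(f - 3)) = 35*((-272 + 3)*(3 - 3)) = 35*(-269*0) = 35*0 = 0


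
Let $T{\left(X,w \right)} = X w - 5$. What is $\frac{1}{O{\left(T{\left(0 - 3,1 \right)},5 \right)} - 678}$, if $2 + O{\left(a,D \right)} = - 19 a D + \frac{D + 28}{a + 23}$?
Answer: $\frac{5}{411} \approx 0.012165$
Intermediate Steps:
$T{\left(X,w \right)} = -5 + X w$
$O{\left(a,D \right)} = -2 + \frac{28 + D}{23 + a} - 19 D a$ ($O{\left(a,D \right)} = -2 + \left(- 19 a D + \frac{D + 28}{a + 23}\right) = -2 - \left(- \frac{28 + D}{23 + a} + 19 D a\right) = -2 + \frac{28 + D}{23 + a} - 19 D a$)
$\frac{1}{O{\left(T{\left(0 - 3,1 \right)},5 \right)} - 678} = \frac{1}{\frac{-18 + 5 - 2 \left(-5 + \left(0 - 3\right) 1\right) - 2185 \left(-5 + \left(0 - 3\right) 1\right) - 95 \left(-5 + \left(0 - 3\right) 1\right)^{2}}{23 - \left(5 - \left(0 - 3\right) 1\right)} - 678} = \frac{1}{\frac{-18 + 5 - 2 \left(-5 - 3\right) - 2185 \left(-5 - 3\right) - 95 \left(-5 - 3\right)^{2}}{23 - 8} - 678} = \frac{1}{\frac{-18 + 5 - -16 - 2185 \left(-8\right) - 95 \left(-8\right)^{2}}{23 - 8} - 678} = \frac{1}{\frac{-18 + 5 + 16 + 17480 - 95 \cdot 64}{15} - 678} = \frac{1}{\frac{-18 + 5 + 16 + 17480 - 6080}{15} - 678} = \frac{1}{\frac{1}{15} \cdot 11403 - 678} = \frac{1}{\frac{3801}{5} - 678} = \frac{1}{\frac{411}{5}} = \frac{5}{411}$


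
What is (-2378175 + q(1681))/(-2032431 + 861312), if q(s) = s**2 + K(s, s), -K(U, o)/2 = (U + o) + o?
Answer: -437500/1171119 ≈ -0.37357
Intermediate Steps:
K(U, o) = -4*o - 2*U (K(U, o) = -2*((U + o) + o) = -2*(U + 2*o) = -4*o - 2*U)
q(s) = s**2 - 6*s (q(s) = s**2 + (-4*s - 2*s) = s**2 - 6*s)
(-2378175 + q(1681))/(-2032431 + 861312) = (-2378175 + 1681*(-6 + 1681))/(-2032431 + 861312) = (-2378175 + 1681*1675)/(-1171119) = (-2378175 + 2815675)*(-1/1171119) = 437500*(-1/1171119) = -437500/1171119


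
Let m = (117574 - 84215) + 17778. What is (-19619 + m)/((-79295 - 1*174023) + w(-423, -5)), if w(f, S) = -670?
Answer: -15759/126994 ≈ -0.12409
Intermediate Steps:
m = 51137 (m = 33359 + 17778 = 51137)
(-19619 + m)/((-79295 - 1*174023) + w(-423, -5)) = (-19619 + 51137)/((-79295 - 1*174023) - 670) = 31518/((-79295 - 174023) - 670) = 31518/(-253318 - 670) = 31518/(-253988) = 31518*(-1/253988) = -15759/126994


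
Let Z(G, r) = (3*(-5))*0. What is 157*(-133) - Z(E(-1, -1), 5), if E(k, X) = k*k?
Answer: -20881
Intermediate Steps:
E(k, X) = k**2
Z(G, r) = 0 (Z(G, r) = -15*0 = 0)
157*(-133) - Z(E(-1, -1), 5) = 157*(-133) - 1*0 = -20881 + 0 = -20881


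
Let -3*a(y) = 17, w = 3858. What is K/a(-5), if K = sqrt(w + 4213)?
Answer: -3*sqrt(8071)/17 ≈ -15.854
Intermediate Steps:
a(y) = -17/3 (a(y) = -1/3*17 = -17/3)
K = sqrt(8071) (K = sqrt(3858 + 4213) = sqrt(8071) ≈ 89.839)
K/a(-5) = sqrt(8071)/(-17/3) = sqrt(8071)*(-3/17) = -3*sqrt(8071)/17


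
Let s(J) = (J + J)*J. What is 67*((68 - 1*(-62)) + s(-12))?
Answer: 28006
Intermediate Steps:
s(J) = 2*J² (s(J) = (2*J)*J = 2*J²)
67*((68 - 1*(-62)) + s(-12)) = 67*((68 - 1*(-62)) + 2*(-12)²) = 67*((68 + 62) + 2*144) = 67*(130 + 288) = 67*418 = 28006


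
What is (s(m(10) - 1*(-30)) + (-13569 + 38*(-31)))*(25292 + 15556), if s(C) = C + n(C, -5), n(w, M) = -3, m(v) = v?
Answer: -600874080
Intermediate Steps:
s(C) = -3 + C (s(C) = C - 3 = -3 + C)
(s(m(10) - 1*(-30)) + (-13569 + 38*(-31)))*(25292 + 15556) = ((-3 + (10 - 1*(-30))) + (-13569 + 38*(-31)))*(25292 + 15556) = ((-3 + (10 + 30)) + (-13569 - 1178))*40848 = ((-3 + 40) - 14747)*40848 = (37 - 14747)*40848 = -14710*40848 = -600874080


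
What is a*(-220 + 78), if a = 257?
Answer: -36494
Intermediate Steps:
a*(-220 + 78) = 257*(-220 + 78) = 257*(-142) = -36494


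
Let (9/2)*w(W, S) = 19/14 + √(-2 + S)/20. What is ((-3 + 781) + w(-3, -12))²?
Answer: 120211754107/198450 + 49033*I*√14/2835 ≈ 6.0575e+5 + 64.714*I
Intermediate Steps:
w(W, S) = 19/63 + √(-2 + S)/90 (w(W, S) = 2*(19/14 + √(-2 + S)/20)/9 = 19/63 + √(-2 + S)/90)
((-3 + 781) + w(-3, -12))² = ((-3 + 781) + (19/63 + √(-2 - 12)/90))² = (778 + (19/63 + √(-14)/90))² = (778 + (19/63 + (I*√14)/90))² = (778 + (19/63 + I*√14/90))² = (49033/63 + I*√14/90)²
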